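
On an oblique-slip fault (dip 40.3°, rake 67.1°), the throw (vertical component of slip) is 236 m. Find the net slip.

dip-slip = throw / sin(dip) = 236 / sin(40.3°) = 364.9 m
net slip = dip-slip / sin(rake) = 364.9 / sin(67.1°) = 396 m

396 m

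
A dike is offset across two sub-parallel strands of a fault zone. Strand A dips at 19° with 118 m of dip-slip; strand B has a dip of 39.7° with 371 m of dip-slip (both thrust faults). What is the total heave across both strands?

heave_A = 118 × cos(19°) = 111.6 m
heave_B = 371 × cos(39.7°) = 285.4 m
total = 111.6 + 285.4 = 397 m

397 m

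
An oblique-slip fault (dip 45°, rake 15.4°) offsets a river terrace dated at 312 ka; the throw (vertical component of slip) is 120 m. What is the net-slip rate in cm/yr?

dip-slip = throw / sin(dip) = 120 / sin(45°) = 169.7 m
net slip = dip-slip / sin(rake) = 169.7 / sin(15.4°) = 639.1 m
rate = 639.1 m / 312 ka = 0.00205 m/yr = 0.205 cm/yr

0.205 cm/yr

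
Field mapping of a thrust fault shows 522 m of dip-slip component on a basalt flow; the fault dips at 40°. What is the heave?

400 m

heave = dip-slip × cos(dip) = 522 m × cos(40°) = 400 m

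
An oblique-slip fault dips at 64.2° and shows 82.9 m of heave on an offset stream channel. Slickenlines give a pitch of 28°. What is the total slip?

406 m

dip-slip = heave / cos(dip) = 82.9 / cos(64.2°) = 190.5 m
net slip = dip-slip / sin(rake) = 190.5 / sin(28°) = 406 m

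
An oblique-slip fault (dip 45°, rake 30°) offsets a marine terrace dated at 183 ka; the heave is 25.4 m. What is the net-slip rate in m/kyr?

dip-slip = heave / cos(dip) = 25.4 / cos(45°) = 35.92 m
net slip = dip-slip / sin(rake) = 35.92 / sin(30°) = 71.84 m
rate = 71.84 m / 183 ka = 0.000393 m/yr = 0.393 m/kyr

0.393 m/kyr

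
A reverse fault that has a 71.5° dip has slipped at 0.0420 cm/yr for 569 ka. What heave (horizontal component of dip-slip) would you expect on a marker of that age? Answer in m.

75.8 m

dip-slip = rate × time = 0.0420 cm/yr × 569 ka = 239 m
heave = dip-slip × cos(dip) = 239 × cos(71.5°) = 75.8 m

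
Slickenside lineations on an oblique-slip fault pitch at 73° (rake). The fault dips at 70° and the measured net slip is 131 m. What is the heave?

dip-slip = net slip × sin(rake) = 131 m × sin(73°) = 125.3 m
heave = dip-slip × cos(dip) = 125.3 × cos(70°) = 42.8 m

42.8 m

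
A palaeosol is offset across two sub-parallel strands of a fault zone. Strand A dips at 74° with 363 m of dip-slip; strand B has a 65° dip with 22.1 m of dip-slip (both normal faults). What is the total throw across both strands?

369 m

throw_A = 363 × sin(74°) = 348.9 m
throw_B = 22.1 × sin(65°) = 20.03 m
total = 348.9 + 20.03 = 369 m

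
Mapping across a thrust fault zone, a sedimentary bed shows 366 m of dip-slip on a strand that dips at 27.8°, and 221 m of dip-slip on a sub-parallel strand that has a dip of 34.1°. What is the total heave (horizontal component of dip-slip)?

507 m

heave_A = 366 × cos(27.8°) = 323.8 m
heave_B = 221 × cos(34.1°) = 183 m
total = 323.8 + 183 = 507 m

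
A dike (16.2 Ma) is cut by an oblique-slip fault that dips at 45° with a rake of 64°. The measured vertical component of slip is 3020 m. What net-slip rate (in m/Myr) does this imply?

293 m/Myr

dip-slip = throw / sin(dip) = 3020 / sin(45°) = 4271 m
net slip = dip-slip / sin(rake) = 4271 / sin(64°) = 4752 m
rate = 4752 m / 16.2 Ma = 0.000293 m/yr = 293 m/Myr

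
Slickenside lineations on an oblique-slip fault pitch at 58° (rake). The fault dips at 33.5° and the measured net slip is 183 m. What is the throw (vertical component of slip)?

dip-slip = net slip × sin(rake) = 183 m × sin(58°) = 155.2 m
throw = dip-slip × sin(dip) = 155.2 × sin(33.5°) = 85.7 m

85.7 m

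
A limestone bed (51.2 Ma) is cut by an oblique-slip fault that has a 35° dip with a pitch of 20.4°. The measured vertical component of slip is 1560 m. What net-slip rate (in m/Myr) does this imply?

152 m/Myr

dip-slip = throw / sin(dip) = 1560 / sin(35°) = 2720 m
net slip = dip-slip / sin(rake) = 2720 / sin(20.4°) = 7803 m
rate = 7803 m / 51.2 Ma = 0.000152 m/yr = 152 m/Myr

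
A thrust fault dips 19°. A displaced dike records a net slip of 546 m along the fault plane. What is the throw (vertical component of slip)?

178 m

throw = dip-slip × sin(dip) = 546 m × sin(19°) = 178 m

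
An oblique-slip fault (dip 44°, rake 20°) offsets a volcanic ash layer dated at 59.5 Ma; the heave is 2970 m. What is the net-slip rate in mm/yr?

0.203 mm/yr

dip-slip = heave / cos(dip) = 2970 / cos(44°) = 4129 m
net slip = dip-slip / sin(rake) = 4129 / sin(20°) = 12070 m
rate = 12070 m / 59.5 Ma = 0.000203 m/yr = 0.203 mm/yr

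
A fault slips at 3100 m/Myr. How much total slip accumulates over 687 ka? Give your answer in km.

2.13 km

slip = rate × time = 3100 m/Myr × 687 ka = 2130 m = 2.13 km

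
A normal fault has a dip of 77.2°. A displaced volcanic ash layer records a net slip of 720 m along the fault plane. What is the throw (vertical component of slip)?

throw = dip-slip × sin(dip) = 720 m × sin(77.2°) = 702 m

702 m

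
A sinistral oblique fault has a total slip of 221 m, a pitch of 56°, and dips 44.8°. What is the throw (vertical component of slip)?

129 m

dip-slip = net slip × sin(rake) = 221 m × sin(56°) = 183.2 m
throw = dip-slip × sin(dip) = 183.2 × sin(44.8°) = 129 m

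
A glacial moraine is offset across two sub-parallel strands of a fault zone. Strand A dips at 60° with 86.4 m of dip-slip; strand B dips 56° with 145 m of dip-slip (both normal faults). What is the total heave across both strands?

heave_A = 86.4 × cos(60°) = 43.20 m
heave_B = 145 × cos(56°) = 81.08 m
total = 43.20 + 81.08 = 124 m

124 m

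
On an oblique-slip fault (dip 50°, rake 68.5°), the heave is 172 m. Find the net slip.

288 m

dip-slip = heave / cos(dip) = 172 / cos(50°) = 267.6 m
net slip = dip-slip / sin(rake) = 267.6 / sin(68.5°) = 288 m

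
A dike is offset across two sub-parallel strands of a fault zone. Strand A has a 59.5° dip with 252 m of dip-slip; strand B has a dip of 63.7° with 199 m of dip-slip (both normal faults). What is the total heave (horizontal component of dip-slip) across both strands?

216 m

heave_A = 252 × cos(59.5°) = 127.9 m
heave_B = 199 × cos(63.7°) = 88.17 m
total = 127.9 + 88.17 = 216 m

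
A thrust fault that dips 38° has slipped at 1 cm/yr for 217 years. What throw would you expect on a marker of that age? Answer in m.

1.34 m

dip-slip = rate × time = 1 cm/yr × 217 years = 2.170 m
throw = dip-slip × sin(dip) = 2.170 × sin(38°) = 1.34 m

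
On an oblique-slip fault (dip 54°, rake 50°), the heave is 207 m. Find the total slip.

dip-slip = heave / cos(dip) = 207 / cos(54°) = 352.2 m
net slip = dip-slip / sin(rake) = 352.2 / sin(50°) = 460 m

460 m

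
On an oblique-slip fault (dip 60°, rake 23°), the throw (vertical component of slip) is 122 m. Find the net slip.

dip-slip = throw / sin(dip) = 122 / sin(60°) = 140.9 m
net slip = dip-slip / sin(rake) = 140.9 / sin(23°) = 361 m

361 m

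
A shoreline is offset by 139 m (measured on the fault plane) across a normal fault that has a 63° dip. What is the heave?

63.1 m

heave = dip-slip × cos(dip) = 139 m × cos(63°) = 63.1 m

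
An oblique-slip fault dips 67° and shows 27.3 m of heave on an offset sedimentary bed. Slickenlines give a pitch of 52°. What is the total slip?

88.7 m

dip-slip = heave / cos(dip) = 27.3 / cos(67°) = 69.87 m
net slip = dip-slip / sin(rake) = 69.87 / sin(52°) = 88.7 m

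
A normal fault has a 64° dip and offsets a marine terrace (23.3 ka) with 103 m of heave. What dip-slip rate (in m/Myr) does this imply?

10100 m/Myr

dip-slip = heave / cos(dip) = 103 m / cos(64°) = 235 m
rate = 235 m / 23.3 ka = 0.0101 m/yr = 10100 m/Myr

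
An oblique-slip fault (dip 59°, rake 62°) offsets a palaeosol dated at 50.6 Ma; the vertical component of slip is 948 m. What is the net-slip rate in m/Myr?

dip-slip = throw / sin(dip) = 948 / sin(59°) = 1106 m
net slip = dip-slip / sin(rake) = 1106 / sin(62°) = 1253 m
rate = 1253 m / 50.6 Ma = 0.0000248 m/yr = 24.8 m/Myr

24.8 m/Myr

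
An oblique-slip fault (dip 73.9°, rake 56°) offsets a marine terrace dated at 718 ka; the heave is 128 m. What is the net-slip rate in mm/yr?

dip-slip = heave / cos(dip) = 128 / cos(73.9°) = 461.6 m
net slip = dip-slip / sin(rake) = 461.6 / sin(56°) = 556.8 m
rate = 556.8 m / 718 ka = 0.000775 m/yr = 0.775 mm/yr

0.775 mm/yr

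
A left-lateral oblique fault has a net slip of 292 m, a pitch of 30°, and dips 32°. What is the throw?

77.4 m

dip-slip = net slip × sin(rake) = 292 m × sin(30°) = 146 m
throw = dip-slip × sin(dip) = 146 × sin(32°) = 77.4 m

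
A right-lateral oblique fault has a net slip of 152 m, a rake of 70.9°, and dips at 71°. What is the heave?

46.8 m

dip-slip = net slip × sin(rake) = 152 m × sin(70.9°) = 143.6 m
heave = dip-slip × cos(dip) = 143.6 × cos(71°) = 46.8 m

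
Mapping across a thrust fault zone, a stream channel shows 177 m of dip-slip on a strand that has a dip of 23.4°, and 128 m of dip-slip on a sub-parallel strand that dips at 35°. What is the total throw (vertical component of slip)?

throw_A = 177 × sin(23.4°) = 70.30 m
throw_B = 128 × sin(35°) = 73.42 m
total = 70.30 + 73.42 = 144 m

144 m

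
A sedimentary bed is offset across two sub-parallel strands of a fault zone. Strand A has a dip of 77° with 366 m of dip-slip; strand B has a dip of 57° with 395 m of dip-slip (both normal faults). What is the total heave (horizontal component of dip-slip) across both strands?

297 m

heave_A = 366 × cos(77°) = 82.33 m
heave_B = 395 × cos(57°) = 215.1 m
total = 82.33 + 215.1 = 297 m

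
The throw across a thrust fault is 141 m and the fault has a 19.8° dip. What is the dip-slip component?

dip-slip = throw / sin(dip) = 141 / sin(19.8°) = 416 m

416 m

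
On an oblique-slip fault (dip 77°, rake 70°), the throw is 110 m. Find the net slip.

120 m

dip-slip = throw / sin(dip) = 110 / sin(77°) = 112.9 m
net slip = dip-slip / sin(rake) = 112.9 / sin(70°) = 120 m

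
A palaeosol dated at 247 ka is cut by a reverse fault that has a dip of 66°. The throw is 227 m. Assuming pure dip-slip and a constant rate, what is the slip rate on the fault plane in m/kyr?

1.01 m/kyr

dip-slip = throw / sin(dip) = 227 m / sin(66°) = 248.5 m
rate = 248.5 m / 247 ka = 0.00101 m/yr = 1.01 m/kyr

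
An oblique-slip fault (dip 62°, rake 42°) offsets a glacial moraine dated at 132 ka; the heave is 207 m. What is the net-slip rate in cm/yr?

0.499 cm/yr

dip-slip = heave / cos(dip) = 207 / cos(62°) = 440.9 m
net slip = dip-slip / sin(rake) = 440.9 / sin(42°) = 658.9 m
rate = 658.9 m / 132 ka = 0.00499 m/yr = 0.499 cm/yr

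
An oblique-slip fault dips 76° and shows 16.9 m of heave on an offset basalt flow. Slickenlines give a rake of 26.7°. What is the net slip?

dip-slip = heave / cos(dip) = 16.9 / cos(76°) = 69.86 m
net slip = dip-slip / sin(rake) = 69.86 / sin(26.7°) = 155 m

155 m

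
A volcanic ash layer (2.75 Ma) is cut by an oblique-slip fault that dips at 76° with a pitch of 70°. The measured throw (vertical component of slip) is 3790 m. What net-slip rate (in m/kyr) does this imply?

1.51 m/kyr

dip-slip = throw / sin(dip) = 3790 / sin(76°) = 3906 m
net slip = dip-slip / sin(rake) = 3906 / sin(70°) = 4157 m
rate = 4157 m / 2.75 Ma = 0.00151 m/yr = 1.51 m/kyr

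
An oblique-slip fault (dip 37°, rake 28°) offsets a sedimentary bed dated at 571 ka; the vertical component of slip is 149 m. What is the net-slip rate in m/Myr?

924 m/Myr

dip-slip = throw / sin(dip) = 149 / sin(37°) = 247.6 m
net slip = dip-slip / sin(rake) = 247.6 / sin(28°) = 527.4 m
rate = 527.4 m / 571 ka = 0.000924 m/yr = 924 m/Myr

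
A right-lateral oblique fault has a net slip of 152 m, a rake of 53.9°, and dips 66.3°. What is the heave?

49.4 m

dip-slip = net slip × sin(rake) = 152 m × sin(53.9°) = 122.8 m
heave = dip-slip × cos(dip) = 122.8 × cos(66.3°) = 49.4 m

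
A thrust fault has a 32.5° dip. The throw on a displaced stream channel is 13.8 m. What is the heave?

21.7 m

heave = throw / tan(dip) = 13.8 / tan(32.5°) = 21.7 m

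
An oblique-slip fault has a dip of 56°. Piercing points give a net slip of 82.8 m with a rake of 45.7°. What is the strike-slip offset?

strike-slip = net slip × cos(rake) = 82.8 m × cos(45.7°) = 57.8 m

57.8 m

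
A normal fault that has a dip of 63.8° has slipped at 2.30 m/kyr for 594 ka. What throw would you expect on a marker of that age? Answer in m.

dip-slip = rate × time = 2.30 m/kyr × 594 ka = 1366 m
throw = dip-slip × sin(dip) = 1366 × sin(63.8°) = 1230 m

1230 m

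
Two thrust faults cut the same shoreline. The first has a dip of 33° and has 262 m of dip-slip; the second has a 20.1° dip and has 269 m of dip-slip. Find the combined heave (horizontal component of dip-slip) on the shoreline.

472 m

heave_A = 262 × cos(33°) = 219.7 m
heave_B = 269 × cos(20.1°) = 252.6 m
total = 219.7 + 252.6 = 472 m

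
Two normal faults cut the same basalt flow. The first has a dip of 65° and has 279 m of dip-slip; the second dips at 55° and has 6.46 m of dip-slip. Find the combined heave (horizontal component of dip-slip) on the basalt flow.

122 m

heave_A = 279 × cos(65°) = 117.9 m
heave_B = 6.46 × cos(55°) = 3.705 m
total = 117.9 + 3.705 = 122 m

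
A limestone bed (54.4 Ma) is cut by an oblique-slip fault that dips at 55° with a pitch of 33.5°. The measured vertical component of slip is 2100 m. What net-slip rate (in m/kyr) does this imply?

0.0854 m/kyr

dip-slip = throw / sin(dip) = 2100 / sin(55°) = 2564 m
net slip = dip-slip / sin(rake) = 2564 / sin(33.5°) = 4645 m
rate = 4645 m / 54.4 Ma = 0.0000854 m/yr = 0.0854 m/kyr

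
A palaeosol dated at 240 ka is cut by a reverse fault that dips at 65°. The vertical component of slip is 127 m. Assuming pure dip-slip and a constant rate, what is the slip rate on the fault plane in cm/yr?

dip-slip = throw / sin(dip) = 127 m / sin(65°) = 140.1 m
rate = 140.1 m / 240 ka = 0.000584 m/yr = 0.0584 cm/yr

0.0584 cm/yr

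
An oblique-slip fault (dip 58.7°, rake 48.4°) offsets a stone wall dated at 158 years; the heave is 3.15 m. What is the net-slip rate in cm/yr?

dip-slip = heave / cos(dip) = 3.15 / cos(58.7°) = 6.063 m
net slip = dip-slip / sin(rake) = 6.063 / sin(48.4°) = 8.108 m
rate = 8.108 m / 158 years = 0.0513 m/yr = 5.13 cm/yr

5.13 cm/yr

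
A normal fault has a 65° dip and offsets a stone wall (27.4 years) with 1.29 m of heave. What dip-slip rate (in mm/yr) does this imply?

111 mm/yr

dip-slip = heave / cos(dip) = 1.29 m / cos(65°) = 3.052 m
rate = 3.052 m / 27.4 years = 0.111 m/yr = 111 mm/yr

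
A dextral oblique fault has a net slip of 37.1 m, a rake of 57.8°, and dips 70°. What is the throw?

29.5 m

dip-slip = net slip × sin(rake) = 37.1 m × sin(57.8°) = 31.39 m
throw = dip-slip × sin(dip) = 31.39 × sin(70°) = 29.5 m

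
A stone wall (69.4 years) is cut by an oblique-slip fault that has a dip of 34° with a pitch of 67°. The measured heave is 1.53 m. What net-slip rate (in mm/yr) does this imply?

28.9 mm/yr

dip-slip = heave / cos(dip) = 1.53 / cos(34°) = 1.846 m
net slip = dip-slip / sin(rake) = 1.846 / sin(67°) = 2.005 m
rate = 2.005 m / 69.4 years = 0.0289 m/yr = 28.9 mm/yr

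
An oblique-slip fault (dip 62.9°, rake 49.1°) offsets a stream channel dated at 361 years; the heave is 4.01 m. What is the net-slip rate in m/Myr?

32300 m/Myr

dip-slip = heave / cos(dip) = 4.01 / cos(62.9°) = 8.803 m
net slip = dip-slip / sin(rake) = 8.803 / sin(49.1°) = 11.65 m
rate = 11.65 m / 361 years = 0.0323 m/yr = 32300 m/Myr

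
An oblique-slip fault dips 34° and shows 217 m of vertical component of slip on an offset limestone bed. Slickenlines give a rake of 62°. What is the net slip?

dip-slip = throw / sin(dip) = 217 / sin(34°) = 388.1 m
net slip = dip-slip / sin(rake) = 388.1 / sin(62°) = 440 m

440 m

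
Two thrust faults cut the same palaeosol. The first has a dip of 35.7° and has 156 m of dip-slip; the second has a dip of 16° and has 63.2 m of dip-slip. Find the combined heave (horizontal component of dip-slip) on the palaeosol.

heave_A = 156 × cos(35.7°) = 126.7 m
heave_B = 63.2 × cos(16°) = 60.75 m
total = 126.7 + 60.75 = 187 m

187 m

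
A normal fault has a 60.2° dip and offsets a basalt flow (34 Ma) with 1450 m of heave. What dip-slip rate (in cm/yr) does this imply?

dip-slip = heave / cos(dip) = 1450 m / cos(60.2°) = 2918 m
rate = 2918 m / 34 Ma = 0.0000858 m/yr = 0.00858 cm/yr

0.00858 cm/yr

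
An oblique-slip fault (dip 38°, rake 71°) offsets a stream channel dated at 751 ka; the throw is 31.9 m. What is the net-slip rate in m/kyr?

dip-slip = throw / sin(dip) = 31.9 / sin(38°) = 51.81 m
net slip = dip-slip / sin(rake) = 51.81 / sin(71°) = 54.80 m
rate = 54.80 m / 751 ka = 0.0000730 m/yr = 0.0730 m/kyr

0.0730 m/kyr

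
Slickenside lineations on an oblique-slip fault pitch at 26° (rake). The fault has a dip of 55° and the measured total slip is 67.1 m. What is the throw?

dip-slip = net slip × sin(rake) = 67.1 m × sin(26°) = 29.41 m
throw = dip-slip × sin(dip) = 29.41 × sin(55°) = 24.1 m

24.1 m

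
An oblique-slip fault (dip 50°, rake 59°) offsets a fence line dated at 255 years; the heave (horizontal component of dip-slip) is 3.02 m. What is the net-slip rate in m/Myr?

dip-slip = heave / cos(dip) = 3.02 / cos(50°) = 4.698 m
net slip = dip-slip / sin(rake) = 4.698 / sin(59°) = 5.481 m
rate = 5.481 m / 255 years = 0.0215 m/yr = 21500 m/Myr

21500 m/Myr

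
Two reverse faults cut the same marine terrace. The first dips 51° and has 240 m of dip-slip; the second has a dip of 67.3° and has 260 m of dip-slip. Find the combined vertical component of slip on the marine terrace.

throw_A = 240 × sin(51°) = 186.5 m
throw_B = 260 × sin(67.3°) = 239.9 m
total = 186.5 + 239.9 = 426 m

426 m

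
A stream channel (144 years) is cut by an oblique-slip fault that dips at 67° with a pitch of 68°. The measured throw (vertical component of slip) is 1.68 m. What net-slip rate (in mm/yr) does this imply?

dip-slip = throw / sin(dip) = 1.68 / sin(67°) = 1.825 m
net slip = dip-slip / sin(rake) = 1.825 / sin(68°) = 1.968 m
rate = 1.968 m / 144 years = 0.0137 m/yr = 13.7 mm/yr

13.7 mm/yr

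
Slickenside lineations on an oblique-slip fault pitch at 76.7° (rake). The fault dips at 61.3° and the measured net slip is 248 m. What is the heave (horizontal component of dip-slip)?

116 m

dip-slip = net slip × sin(rake) = 248 m × sin(76.7°) = 241.3 m
heave = dip-slip × cos(dip) = 241.3 × cos(61.3°) = 116 m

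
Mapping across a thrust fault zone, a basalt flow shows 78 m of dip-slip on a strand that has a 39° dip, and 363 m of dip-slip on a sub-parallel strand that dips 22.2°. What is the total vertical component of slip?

186 m

throw_A = 78 × sin(39°) = 49.09 m
throw_B = 363 × sin(22.2°) = 137.2 m
total = 49.09 + 137.2 = 186 m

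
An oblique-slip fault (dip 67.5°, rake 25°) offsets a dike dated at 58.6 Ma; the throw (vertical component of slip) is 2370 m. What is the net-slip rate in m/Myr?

104 m/Myr

dip-slip = throw / sin(dip) = 2370 / sin(67.5°) = 2565 m
net slip = dip-slip / sin(rake) = 2565 / sin(25°) = 6070 m
rate = 6070 m / 58.6 Ma = 0.000104 m/yr = 104 m/Myr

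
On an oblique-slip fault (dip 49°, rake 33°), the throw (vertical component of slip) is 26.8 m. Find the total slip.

65.2 m

dip-slip = throw / sin(dip) = 26.8 / sin(49°) = 35.51 m
net slip = dip-slip / sin(rake) = 35.51 / sin(33°) = 65.2 m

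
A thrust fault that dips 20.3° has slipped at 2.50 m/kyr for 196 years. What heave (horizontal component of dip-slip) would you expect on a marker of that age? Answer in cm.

dip-slip = rate × time = 2.50 m/kyr × 196 years = 0.4900 m
heave = dip-slip × cos(dip) = 0.4900 × cos(20.3°) = 0.460 m = 46 cm

46 cm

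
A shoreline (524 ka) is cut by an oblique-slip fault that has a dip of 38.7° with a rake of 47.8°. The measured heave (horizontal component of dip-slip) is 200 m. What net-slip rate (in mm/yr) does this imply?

0.660 mm/yr

dip-slip = heave / cos(dip) = 200 / cos(38.7°) = 256.3 m
net slip = dip-slip / sin(rake) = 256.3 / sin(47.8°) = 345.9 m
rate = 345.9 m / 524 ka = 0.000660 m/yr = 0.660 mm/yr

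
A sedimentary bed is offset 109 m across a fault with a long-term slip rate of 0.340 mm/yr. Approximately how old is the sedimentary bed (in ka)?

age = offset / rate = 109 m / (0.340 mm/yr) = 321000 yr = 321 ka

321 ka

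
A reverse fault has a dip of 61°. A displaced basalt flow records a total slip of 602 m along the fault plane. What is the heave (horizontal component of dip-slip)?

292 m

heave = dip-slip × cos(dip) = 602 m × cos(61°) = 292 m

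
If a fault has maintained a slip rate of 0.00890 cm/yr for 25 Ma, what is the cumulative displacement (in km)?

slip = rate × time = 0.00890 cm/yr × 25 Ma = 2220 m = 2.23 km

2.23 km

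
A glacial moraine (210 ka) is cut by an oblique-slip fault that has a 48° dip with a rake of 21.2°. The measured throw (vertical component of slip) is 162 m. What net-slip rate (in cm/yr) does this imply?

dip-slip = throw / sin(dip) = 162 / sin(48°) = 218 m
net slip = dip-slip / sin(rake) = 218 / sin(21.2°) = 602.8 m
rate = 602.8 m / 210 ka = 0.00287 m/yr = 0.287 cm/yr

0.287 cm/yr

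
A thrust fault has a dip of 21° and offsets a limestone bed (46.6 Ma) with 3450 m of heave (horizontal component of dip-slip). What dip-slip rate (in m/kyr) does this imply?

dip-slip = heave / cos(dip) = 3450 m / cos(21°) = 3695 m
rate = 3695 m / 46.6 Ma = 0.0000793 m/yr = 0.0793 m/kyr

0.0793 m/kyr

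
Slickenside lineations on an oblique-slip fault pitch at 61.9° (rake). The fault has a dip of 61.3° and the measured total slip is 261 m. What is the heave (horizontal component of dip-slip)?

dip-slip = net slip × sin(rake) = 261 m × sin(61.9°) = 230.2 m
heave = dip-slip × cos(dip) = 230.2 × cos(61.3°) = 111 m

111 m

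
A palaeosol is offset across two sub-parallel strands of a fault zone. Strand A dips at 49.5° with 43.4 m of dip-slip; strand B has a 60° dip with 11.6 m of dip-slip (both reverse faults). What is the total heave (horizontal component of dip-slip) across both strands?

34 m

heave_A = 43.4 × cos(49.5°) = 28.19 m
heave_B = 11.6 × cos(60°) = 5.800 m
total = 28.19 + 5.800 = 34 m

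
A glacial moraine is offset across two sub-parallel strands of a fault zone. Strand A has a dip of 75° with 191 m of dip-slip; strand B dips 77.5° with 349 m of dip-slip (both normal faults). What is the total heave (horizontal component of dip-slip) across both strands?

125 m

heave_A = 191 × cos(75°) = 49.43 m
heave_B = 349 × cos(77.5°) = 75.54 m
total = 49.43 + 75.54 = 125 m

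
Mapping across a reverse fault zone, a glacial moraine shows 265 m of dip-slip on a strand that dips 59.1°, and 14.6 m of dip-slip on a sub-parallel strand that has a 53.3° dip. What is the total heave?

heave_A = 265 × cos(59.1°) = 136.1 m
heave_B = 14.6 × cos(53.3°) = 8.725 m
total = 136.1 + 8.725 = 145 m

145 m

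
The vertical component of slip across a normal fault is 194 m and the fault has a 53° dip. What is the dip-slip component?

243 m

dip-slip = throw / sin(dip) = 194 / sin(53°) = 243 m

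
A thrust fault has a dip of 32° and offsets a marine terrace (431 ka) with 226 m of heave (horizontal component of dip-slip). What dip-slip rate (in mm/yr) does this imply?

0.618 mm/yr

dip-slip = heave / cos(dip) = 226 m / cos(32°) = 266.5 m
rate = 266.5 m / 431 ka = 0.000618 m/yr = 0.618 mm/yr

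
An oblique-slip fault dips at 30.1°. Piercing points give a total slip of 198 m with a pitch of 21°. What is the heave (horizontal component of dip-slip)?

61.4 m

dip-slip = net slip × sin(rake) = 198 m × sin(21°) = 70.96 m
heave = dip-slip × cos(dip) = 70.96 × cos(30.1°) = 61.4 m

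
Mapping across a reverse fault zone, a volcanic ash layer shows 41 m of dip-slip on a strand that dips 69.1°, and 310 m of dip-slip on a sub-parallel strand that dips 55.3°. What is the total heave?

191 m

heave_A = 41 × cos(69.1°) = 14.63 m
heave_B = 310 × cos(55.3°) = 176.5 m
total = 14.63 + 176.5 = 191 m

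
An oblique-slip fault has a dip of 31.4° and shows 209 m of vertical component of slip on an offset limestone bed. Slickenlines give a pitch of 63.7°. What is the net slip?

447 m

dip-slip = throw / sin(dip) = 209 / sin(31.4°) = 401.1 m
net slip = dip-slip / sin(rake) = 401.1 / sin(63.7°) = 447 m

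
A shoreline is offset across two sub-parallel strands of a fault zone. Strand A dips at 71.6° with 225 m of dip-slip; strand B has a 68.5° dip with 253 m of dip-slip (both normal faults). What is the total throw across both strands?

449 m

throw_A = 225 × sin(71.6°) = 213.5 m
throw_B = 253 × sin(68.5°) = 235.4 m
total = 213.5 + 235.4 = 449 m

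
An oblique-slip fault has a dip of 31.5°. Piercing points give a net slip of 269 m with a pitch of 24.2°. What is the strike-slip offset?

strike-slip = net slip × cos(rake) = 269 m × cos(24.2°) = 245 m

245 m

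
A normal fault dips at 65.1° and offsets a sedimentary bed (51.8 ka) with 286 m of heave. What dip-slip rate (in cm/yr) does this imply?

1.31 cm/yr

dip-slip = heave / cos(dip) = 286 m / cos(65.1°) = 679.3 m
rate = 679.3 m / 51.8 ka = 0.0131 m/yr = 1.31 cm/yr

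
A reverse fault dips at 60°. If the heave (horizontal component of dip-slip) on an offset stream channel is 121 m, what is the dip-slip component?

dip-slip = heave / cos(dip) = 121 / cos(60°) = 242 m

242 m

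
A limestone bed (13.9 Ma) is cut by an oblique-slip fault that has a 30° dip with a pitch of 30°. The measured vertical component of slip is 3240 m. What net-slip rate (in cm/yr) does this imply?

dip-slip = throw / sin(dip) = 3240 / sin(30°) = 6480 m
net slip = dip-slip / sin(rake) = 6480 / sin(30°) = 12960 m
rate = 12960 m / 13.9 Ma = 0.000932 m/yr = 0.0932 cm/yr

0.0932 cm/yr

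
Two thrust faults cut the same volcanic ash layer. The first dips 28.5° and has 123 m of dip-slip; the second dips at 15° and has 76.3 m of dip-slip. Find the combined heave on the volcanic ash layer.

heave_A = 123 × cos(28.5°) = 108.1 m
heave_B = 76.3 × cos(15°) = 73.70 m
total = 108.1 + 73.70 = 182 m

182 m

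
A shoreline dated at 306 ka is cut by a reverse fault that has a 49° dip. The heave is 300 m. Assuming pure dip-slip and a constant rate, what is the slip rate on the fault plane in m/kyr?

1.49 m/kyr

dip-slip = heave / cos(dip) = 300 m / cos(49°) = 457.3 m
rate = 457.3 m / 306 ka = 0.00149 m/yr = 1.49 m/kyr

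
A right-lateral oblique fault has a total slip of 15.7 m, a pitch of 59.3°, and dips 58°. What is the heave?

7.15 m

dip-slip = net slip × sin(rake) = 15.7 m × sin(59.3°) = 13.50 m
heave = dip-slip × cos(dip) = 13.50 × cos(58°) = 7.15 m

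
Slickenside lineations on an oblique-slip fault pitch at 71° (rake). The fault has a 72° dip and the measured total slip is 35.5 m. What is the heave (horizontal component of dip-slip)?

dip-slip = net slip × sin(rake) = 35.5 m × sin(71°) = 33.57 m
heave = dip-slip × cos(dip) = 33.57 × cos(72°) = 10.4 m

10.4 m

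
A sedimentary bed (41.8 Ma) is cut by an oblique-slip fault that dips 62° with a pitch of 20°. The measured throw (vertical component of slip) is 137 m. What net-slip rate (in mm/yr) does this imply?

dip-slip = throw / sin(dip) = 137 / sin(62°) = 155.2 m
net slip = dip-slip / sin(rake) = 155.2 / sin(20°) = 453.7 m
rate = 453.7 m / 41.8 Ma = 0.0000109 m/yr = 0.0109 mm/yr

0.0109 mm/yr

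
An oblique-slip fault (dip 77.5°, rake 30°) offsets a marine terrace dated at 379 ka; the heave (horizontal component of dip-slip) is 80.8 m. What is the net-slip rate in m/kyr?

dip-slip = heave / cos(dip) = 80.8 / cos(77.5°) = 373.3 m
net slip = dip-slip / sin(rake) = 373.3 / sin(30°) = 746.6 m
rate = 746.6 m / 379 ka = 0.00197 m/yr = 1.97 m/kyr

1.97 m/kyr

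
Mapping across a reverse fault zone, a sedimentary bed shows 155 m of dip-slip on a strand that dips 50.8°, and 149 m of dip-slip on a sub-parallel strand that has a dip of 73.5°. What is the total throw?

263 m

throw_A = 155 × sin(50.8°) = 120.1 m
throw_B = 149 × sin(73.5°) = 142.9 m
total = 120.1 + 142.9 = 263 m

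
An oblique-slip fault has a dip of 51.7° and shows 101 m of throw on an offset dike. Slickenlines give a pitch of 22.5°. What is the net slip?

dip-slip = throw / sin(dip) = 101 / sin(51.7°) = 128.7 m
net slip = dip-slip / sin(rake) = 128.7 / sin(22.5°) = 336 m

336 m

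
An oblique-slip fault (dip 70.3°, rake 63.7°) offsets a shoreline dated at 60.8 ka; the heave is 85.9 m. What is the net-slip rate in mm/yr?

dip-slip = heave / cos(dip) = 85.9 / cos(70.3°) = 254.8 m
net slip = dip-slip / sin(rake) = 254.8 / sin(63.7°) = 284.2 m
rate = 284.2 m / 60.8 ka = 0.00468 m/yr = 4.68 mm/yr

4.68 mm/yr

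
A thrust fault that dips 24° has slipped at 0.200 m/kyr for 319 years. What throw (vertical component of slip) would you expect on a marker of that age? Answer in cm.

dip-slip = rate × time = 0.200 m/kyr × 319 years = 0.06380 m
throw = dip-slip × sin(dip) = 0.06380 × sin(24°) = 0.0259 m = 2.59 cm

2.59 cm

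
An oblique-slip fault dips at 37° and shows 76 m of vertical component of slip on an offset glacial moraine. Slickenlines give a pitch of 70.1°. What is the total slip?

dip-slip = throw / sin(dip) = 76 / sin(37°) = 126.3 m
net slip = dip-slip / sin(rake) = 126.3 / sin(70.1°) = 134 m

134 m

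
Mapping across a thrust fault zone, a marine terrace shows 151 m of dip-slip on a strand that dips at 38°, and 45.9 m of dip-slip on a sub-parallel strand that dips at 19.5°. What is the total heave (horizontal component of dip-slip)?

162 m

heave_A = 151 × cos(38°) = 119 m
heave_B = 45.9 × cos(19.5°) = 43.27 m
total = 119 + 43.27 = 162 m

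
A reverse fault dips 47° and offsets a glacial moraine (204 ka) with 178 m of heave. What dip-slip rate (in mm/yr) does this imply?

dip-slip = heave / cos(dip) = 178 m / cos(47°) = 261 m
rate = 261 m / 204 ka = 0.00128 m/yr = 1.28 mm/yr

1.28 mm/yr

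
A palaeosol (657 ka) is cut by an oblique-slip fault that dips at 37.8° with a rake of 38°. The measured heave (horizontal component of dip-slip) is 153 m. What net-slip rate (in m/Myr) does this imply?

479 m/Myr

dip-slip = heave / cos(dip) = 153 / cos(37.8°) = 193.6 m
net slip = dip-slip / sin(rake) = 193.6 / sin(38°) = 314.5 m
rate = 314.5 m / 657 ka = 0.000479 m/yr = 479 m/Myr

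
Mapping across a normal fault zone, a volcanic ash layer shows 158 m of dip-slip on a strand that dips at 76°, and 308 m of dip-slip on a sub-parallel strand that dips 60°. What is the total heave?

192 m

heave_A = 158 × cos(76°) = 38.22 m
heave_B = 308 × cos(60°) = 154 m
total = 38.22 + 154 = 192 m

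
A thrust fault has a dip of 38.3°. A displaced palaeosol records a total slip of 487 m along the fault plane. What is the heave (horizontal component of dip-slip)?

382 m

heave = dip-slip × cos(dip) = 487 m × cos(38.3°) = 382 m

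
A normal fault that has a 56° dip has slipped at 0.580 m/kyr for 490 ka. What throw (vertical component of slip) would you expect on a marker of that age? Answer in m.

dip-slip = rate × time = 0.580 m/kyr × 490 ka = 284.2 m
throw = dip-slip × sin(dip) = 284.2 × sin(56°) = 236 m

236 m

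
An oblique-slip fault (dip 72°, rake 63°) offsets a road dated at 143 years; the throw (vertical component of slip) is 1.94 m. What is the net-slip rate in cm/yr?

dip-slip = throw / sin(dip) = 1.94 / sin(72°) = 2.040 m
net slip = dip-slip / sin(rake) = 2.040 / sin(63°) = 2.289 m
rate = 2.289 m / 143 years = 0.0160 m/yr = 1.60 cm/yr

1.60 cm/yr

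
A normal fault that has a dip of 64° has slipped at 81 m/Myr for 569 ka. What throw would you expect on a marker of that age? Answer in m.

dip-slip = rate × time = 81 m/Myr × 569 ka = 46.09 m
throw = dip-slip × sin(dip) = 46.09 × sin(64°) = 41.4 m

41.4 m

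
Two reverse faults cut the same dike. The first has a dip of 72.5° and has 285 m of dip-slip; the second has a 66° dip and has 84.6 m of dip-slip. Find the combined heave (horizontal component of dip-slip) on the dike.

heave_A = 285 × cos(72.5°) = 85.70 m
heave_B = 84.6 × cos(66°) = 34.41 m
total = 85.70 + 34.41 = 120 m

120 m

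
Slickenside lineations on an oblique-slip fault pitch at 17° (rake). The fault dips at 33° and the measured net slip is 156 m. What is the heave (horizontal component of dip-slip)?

dip-slip = net slip × sin(rake) = 156 m × sin(17°) = 45.61 m
heave = dip-slip × cos(dip) = 45.61 × cos(33°) = 38.3 m

38.3 m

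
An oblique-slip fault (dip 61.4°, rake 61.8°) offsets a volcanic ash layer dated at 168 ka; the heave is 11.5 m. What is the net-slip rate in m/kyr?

0.162 m/kyr

dip-slip = heave / cos(dip) = 11.5 / cos(61.4°) = 24.02 m
net slip = dip-slip / sin(rake) = 24.02 / sin(61.8°) = 27.26 m
rate = 27.26 m / 168 ka = 0.000162 m/yr = 0.162 m/kyr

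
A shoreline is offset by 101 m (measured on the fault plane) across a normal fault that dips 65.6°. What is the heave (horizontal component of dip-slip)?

heave = dip-slip × cos(dip) = 101 m × cos(65.6°) = 41.7 m

41.7 m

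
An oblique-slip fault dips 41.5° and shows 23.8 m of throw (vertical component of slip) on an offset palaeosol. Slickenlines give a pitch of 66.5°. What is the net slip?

39.2 m

dip-slip = throw / sin(dip) = 23.8 / sin(41.5°) = 35.92 m
net slip = dip-slip / sin(rake) = 35.92 / sin(66.5°) = 39.2 m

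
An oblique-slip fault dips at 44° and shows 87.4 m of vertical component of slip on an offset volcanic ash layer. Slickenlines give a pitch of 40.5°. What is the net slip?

dip-slip = throw / sin(dip) = 87.4 / sin(44°) = 125.8 m
net slip = dip-slip / sin(rake) = 125.8 / sin(40.5°) = 194 m

194 m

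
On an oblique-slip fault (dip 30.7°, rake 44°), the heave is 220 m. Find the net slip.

368 m

dip-slip = heave / cos(dip) = 220 / cos(30.7°) = 255.9 m
net slip = dip-slip / sin(rake) = 255.9 / sin(44°) = 368 m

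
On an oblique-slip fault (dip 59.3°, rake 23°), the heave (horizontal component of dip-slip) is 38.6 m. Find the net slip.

dip-slip = heave / cos(dip) = 38.6 / cos(59.3°) = 75.61 m
net slip = dip-slip / sin(rake) = 75.61 / sin(23°) = 193 m

193 m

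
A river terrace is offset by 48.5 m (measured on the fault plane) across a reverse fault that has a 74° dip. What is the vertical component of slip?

throw = dip-slip × sin(dip) = 48.5 m × sin(74°) = 46.6 m

46.6 m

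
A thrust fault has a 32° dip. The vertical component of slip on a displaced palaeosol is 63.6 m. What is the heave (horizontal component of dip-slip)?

heave = throw / tan(dip) = 63.6 / tan(32°) = 102 m

102 m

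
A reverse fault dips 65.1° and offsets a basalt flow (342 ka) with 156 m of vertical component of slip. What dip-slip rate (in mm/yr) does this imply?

dip-slip = throw / sin(dip) = 156 m / sin(65.1°) = 172 m
rate = 172 m / 342 ka = 0.000503 m/yr = 0.503 mm/yr

0.503 mm/yr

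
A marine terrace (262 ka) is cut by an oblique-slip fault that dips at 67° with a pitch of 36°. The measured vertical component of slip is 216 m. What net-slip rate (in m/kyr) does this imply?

dip-slip = throw / sin(dip) = 216 / sin(67°) = 234.7 m
net slip = dip-slip / sin(rake) = 234.7 / sin(36°) = 399.2 m
rate = 399.2 m / 262 ka = 0.00152 m/yr = 1.52 m/kyr

1.52 m/kyr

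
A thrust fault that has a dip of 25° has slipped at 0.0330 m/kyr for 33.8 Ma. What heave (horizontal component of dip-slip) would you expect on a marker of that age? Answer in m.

dip-slip = rate × time = 0.0330 m/kyr × 33.8 Ma = 1115 m
heave = dip-slip × cos(dip) = 1115 × cos(25°) = 1010 m

1010 m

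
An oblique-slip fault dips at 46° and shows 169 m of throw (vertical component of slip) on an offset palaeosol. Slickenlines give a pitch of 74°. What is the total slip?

244 m

dip-slip = throw / sin(dip) = 169 / sin(46°) = 234.9 m
net slip = dip-slip / sin(rake) = 234.9 / sin(74°) = 244 m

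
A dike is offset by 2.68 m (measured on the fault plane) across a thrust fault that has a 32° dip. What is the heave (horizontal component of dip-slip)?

2.27 m

heave = dip-slip × cos(dip) = 2.68 m × cos(32°) = 2.27 m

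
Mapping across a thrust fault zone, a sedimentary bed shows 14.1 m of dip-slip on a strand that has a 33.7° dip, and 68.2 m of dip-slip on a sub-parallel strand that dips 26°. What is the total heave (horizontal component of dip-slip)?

heave_A = 14.1 × cos(33.7°) = 11.73 m
heave_B = 68.2 × cos(26°) = 61.30 m
total = 11.73 + 61.30 = 73 m

73 m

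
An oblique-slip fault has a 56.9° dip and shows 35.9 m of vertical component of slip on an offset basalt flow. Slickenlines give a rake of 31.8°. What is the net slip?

dip-slip = throw / sin(dip) = 35.9 / sin(56.9°) = 42.85 m
net slip = dip-slip / sin(rake) = 42.85 / sin(31.8°) = 81.3 m

81.3 m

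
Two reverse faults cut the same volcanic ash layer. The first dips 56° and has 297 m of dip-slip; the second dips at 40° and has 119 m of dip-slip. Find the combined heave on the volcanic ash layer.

heave_A = 297 × cos(56°) = 166.1 m
heave_B = 119 × cos(40°) = 91.16 m
total = 166.1 + 91.16 = 257 m

257 m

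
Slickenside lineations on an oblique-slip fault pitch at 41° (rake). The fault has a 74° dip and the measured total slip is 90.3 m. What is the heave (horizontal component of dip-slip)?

dip-slip = net slip × sin(rake) = 90.3 m × sin(41°) = 59.24 m
heave = dip-slip × cos(dip) = 59.24 × cos(74°) = 16.3 m

16.3 m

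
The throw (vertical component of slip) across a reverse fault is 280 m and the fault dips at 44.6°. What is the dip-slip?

399 m

dip-slip = throw / sin(dip) = 280 / sin(44.6°) = 399 m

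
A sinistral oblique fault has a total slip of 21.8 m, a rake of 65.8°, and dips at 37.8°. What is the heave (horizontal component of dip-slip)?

dip-slip = net slip × sin(rake) = 21.8 m × sin(65.8°) = 19.88 m
heave = dip-slip × cos(dip) = 19.88 × cos(37.8°) = 15.7 m

15.7 m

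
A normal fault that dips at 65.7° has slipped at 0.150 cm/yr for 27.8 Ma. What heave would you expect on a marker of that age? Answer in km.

17.2 km

dip-slip = rate × time = 0.150 cm/yr × 27.8 Ma = 41700 m
heave = dip-slip × cos(dip) = 41700 × cos(65.7°) = 17200 m = 17.2 km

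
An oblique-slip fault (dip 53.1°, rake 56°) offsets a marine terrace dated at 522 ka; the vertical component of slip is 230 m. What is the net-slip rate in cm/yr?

0.0665 cm/yr

dip-slip = throw / sin(dip) = 230 / sin(53.1°) = 287.6 m
net slip = dip-slip / sin(rake) = 287.6 / sin(56°) = 346.9 m
rate = 346.9 m / 522 ka = 0.000665 m/yr = 0.0665 cm/yr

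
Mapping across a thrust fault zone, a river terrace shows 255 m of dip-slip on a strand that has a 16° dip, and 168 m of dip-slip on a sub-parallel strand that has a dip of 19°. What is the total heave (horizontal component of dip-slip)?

heave_A = 255 × cos(16°) = 245.1 m
heave_B = 168 × cos(19°) = 158.8 m
total = 245.1 + 158.8 = 404 m

404 m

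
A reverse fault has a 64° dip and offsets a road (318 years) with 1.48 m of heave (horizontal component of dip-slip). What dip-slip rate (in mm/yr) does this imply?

dip-slip = heave / cos(dip) = 1.48 m / cos(64°) = 3.376 m
rate = 3.376 m / 318 years = 0.0106 m/yr = 10.6 mm/yr

10.6 mm/yr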